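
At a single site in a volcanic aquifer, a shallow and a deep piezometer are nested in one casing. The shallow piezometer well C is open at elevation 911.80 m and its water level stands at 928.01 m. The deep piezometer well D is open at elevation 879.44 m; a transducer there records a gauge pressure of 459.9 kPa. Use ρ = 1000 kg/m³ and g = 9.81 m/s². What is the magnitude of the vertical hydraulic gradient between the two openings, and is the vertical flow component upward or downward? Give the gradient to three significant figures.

Total head at well C: h = 928.01 m (water level in the standpipe).
Pressure head at well D: ψ = P/(ρg) = 459.9×1000 / (1000 × 9.81) = 46.88 m.
Total head at well D: h = z + ψ = 879.44 + 46.88 = 926.32 m.
Δh = h(well C) − h(well D) = 928.01 − 926.32 = 1.69 m.
Vertical separation Δz = 911.80 − 879.44 = 32.36 m.
|i_v| = |Δh| / Δz = 1.69 / 32.36 = 0.0522.
Head is higher in the shallow piezometer, so vertical flow is downward (recharge condition).

|i_v| ≈ 0.0522; vertical flow is downward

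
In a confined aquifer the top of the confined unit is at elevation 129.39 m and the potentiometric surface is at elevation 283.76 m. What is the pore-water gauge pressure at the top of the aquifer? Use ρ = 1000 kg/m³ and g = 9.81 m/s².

P ≈ 1510 kPa

Pressure head at the aquifer top: ψ = h − z = 283.76 − 129.39 = 154.37 m.
P = ρgψ = 1000 × 9.81 × 154.37 = 1514370 Pa ≈ 1510 kPa.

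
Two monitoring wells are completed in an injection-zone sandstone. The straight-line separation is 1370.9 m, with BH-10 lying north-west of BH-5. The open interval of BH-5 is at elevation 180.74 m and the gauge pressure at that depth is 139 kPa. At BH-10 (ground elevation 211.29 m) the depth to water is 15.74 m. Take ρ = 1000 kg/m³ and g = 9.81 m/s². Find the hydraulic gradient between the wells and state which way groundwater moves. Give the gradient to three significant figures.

Pressure head at BH-5: ψ = P/(ρg) = 139×1000 / (1000 × 9.81) = 14.17 m.
Total head at BH-5: h = z + ψ = 180.74 + 14.17 = 194.91 m.
Total head at BH-10: h = 211.29 − 15.74 = 195.55 m.
Head difference: h(BH-5) − h(BH-10) = 194.91 − 195.55 = -0.64 m.
Hydraulic gradient: i = |Δh| / L = 0.64 / 1370.9 = 0.000467.
Flow is from higher to lower head: from BH-10 toward BH-5, i.e. toward the south-east.

i ≈ 0.000467; groundwater flows toward the south-east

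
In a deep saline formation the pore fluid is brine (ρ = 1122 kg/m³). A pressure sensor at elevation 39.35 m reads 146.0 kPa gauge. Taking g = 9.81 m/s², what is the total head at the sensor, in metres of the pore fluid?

h ≈ 52.61 m

ψ = P/(ρg) = 146.0×1000 / (1122 × 9.81) = 13.26 m.
h = z + ψ = 39.35 + 13.26 = 52.61 m.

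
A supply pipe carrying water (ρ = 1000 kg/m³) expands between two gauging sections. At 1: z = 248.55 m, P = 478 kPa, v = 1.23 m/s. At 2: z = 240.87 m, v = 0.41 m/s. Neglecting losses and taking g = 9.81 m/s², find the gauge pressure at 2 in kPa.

Pressure head at 1: ψ₁ = P₁/(ρg) = 478×1000 / (1000 × 9.81) = 48.73 m.
Velocity heads: v₁²/2g = 1.23²/19.62 = 0.077 m; v₂²/2g = 0.41²/19.62 = 0.009 m.
Total head H = z₁ + ψ₁ + v₁²/2g = 248.55 + 48.73 + 0.077 = 297.36 m.
ψ₂ = H − z₂ − v₂²/2g = 297.36 − 240.87 − 0.009 = 56.48 m.
P₂ = ρgψ₂ = 1000 × 9.81 × 56.48 ≈ 554 kPa.

P₂ ≈ 554 kPa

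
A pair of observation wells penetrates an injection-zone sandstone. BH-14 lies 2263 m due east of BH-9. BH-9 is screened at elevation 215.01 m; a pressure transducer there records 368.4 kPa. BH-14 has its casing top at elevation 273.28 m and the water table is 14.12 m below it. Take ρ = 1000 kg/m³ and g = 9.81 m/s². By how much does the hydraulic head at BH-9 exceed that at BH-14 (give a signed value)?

Δh ≈ -6.60 m

Pressure head at BH-9: ψ = P/(ρg) = 368.4×1000 / (1000 × 9.81) = 37.55 m.
Total head at BH-9: h = z + ψ = 215.01 + 37.55 = 252.56 m.
Total head at BH-14: h = 273.28 − 14.12 = 259.16 m.
Head difference: h(BH-9) − h(BH-14) = 252.56 − 259.16 = -6.60 m.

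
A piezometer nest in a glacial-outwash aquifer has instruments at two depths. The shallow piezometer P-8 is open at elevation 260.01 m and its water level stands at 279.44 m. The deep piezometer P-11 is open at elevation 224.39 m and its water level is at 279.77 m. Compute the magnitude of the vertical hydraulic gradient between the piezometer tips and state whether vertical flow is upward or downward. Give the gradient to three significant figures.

|i_v| ≈ 0.00926; vertical flow is upward

Total head at P-8: h = 279.44 m (water level in the standpipe).
Total head at P-11: h = 279.77 m.
Δh = h(P-8) − h(P-11) = 279.44 − 279.77 = -0.33 m.
Vertical separation Δz = 260.01 − 224.39 = 35.62 m.
|i_v| = |Δh| / Δz = 0.33 / 35.62 = 0.00926.
Head is higher in the deep piezometer, so vertical flow is upward (discharge condition).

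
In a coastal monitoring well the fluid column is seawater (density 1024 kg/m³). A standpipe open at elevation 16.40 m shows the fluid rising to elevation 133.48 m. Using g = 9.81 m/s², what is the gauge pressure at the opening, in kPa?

P ≈ 1180 kPa

Pressure head ψ = h − z = 133.48 − 16.40 = 117.08 m.
P = ρgψ = 1024 × 9.81 × 117.08 = 1176120 Pa ≈ 1180 kPa.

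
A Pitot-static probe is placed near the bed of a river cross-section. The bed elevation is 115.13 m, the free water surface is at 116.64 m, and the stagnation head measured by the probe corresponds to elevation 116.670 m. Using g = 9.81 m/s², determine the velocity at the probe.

v ≈ 0.767 m/s

Near the bed, under hydrostatic conditions, the piezometric head (z + ψ) equals the free-surface elevation, 116.64 m.
Velocity head = total − piezometric = 116.670 − 116.64 = 0.030 m.
v = √(2g·h_v) = √(2 × 9.81 × 0.030) = 0.767 m/s.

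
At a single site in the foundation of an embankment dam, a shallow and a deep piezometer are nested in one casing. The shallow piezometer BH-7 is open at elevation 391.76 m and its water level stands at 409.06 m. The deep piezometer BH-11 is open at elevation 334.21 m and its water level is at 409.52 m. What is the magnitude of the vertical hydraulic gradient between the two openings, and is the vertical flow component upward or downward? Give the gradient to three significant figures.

Total head at BH-7: h = 409.06 m (water level in the standpipe).
Total head at BH-11: h = 409.52 m.
Δh = h(BH-7) − h(BH-11) = 409.06 − 409.52 = -0.46 m.
Vertical separation Δz = 391.76 − 334.21 = 57.55 m.
|i_v| = |Δh| / Δz = 0.46 / 57.55 = 0.00799.
Head is higher in the deep piezometer, so vertical flow is upward (discharge condition).

|i_v| ≈ 0.00799; vertical flow is upward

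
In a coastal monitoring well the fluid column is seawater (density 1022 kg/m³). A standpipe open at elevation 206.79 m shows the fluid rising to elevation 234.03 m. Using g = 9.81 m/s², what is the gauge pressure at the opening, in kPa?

Pressure head ψ = h − z = 234.03 − 206.79 = 27.24 m.
P = ρgψ = 1022 × 9.81 × 27.24 = 273103 Pa ≈ 273 kPa.

P ≈ 273 kPa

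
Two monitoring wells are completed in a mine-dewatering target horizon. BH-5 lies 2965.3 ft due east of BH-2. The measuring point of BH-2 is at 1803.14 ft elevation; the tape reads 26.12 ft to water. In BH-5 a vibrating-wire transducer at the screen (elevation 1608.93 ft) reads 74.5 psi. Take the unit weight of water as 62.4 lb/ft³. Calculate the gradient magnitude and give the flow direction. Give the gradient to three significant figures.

i ≈ 0.00129; groundwater flows toward the west

Total head at BH-2: h = 1803.14 − 26.12 = 1777.02 ft.
Pressure head at BH-5: ψ = 144·P/γ = 144 × 74.5 / 62.4 = 171.92 ft.
Total head at BH-5: h = z + ψ = 1608.93 + 171.92 = 1780.85 ft.
Head difference: h(BH-2) − h(BH-5) = 1777.02 − 1780.85 = -3.83 ft.
Hydraulic gradient: i = |Δh| / L = 3.83 / 2965.3 = 0.00129.
Flow is from higher to lower head: from BH-5 toward BH-2, i.e. toward the west.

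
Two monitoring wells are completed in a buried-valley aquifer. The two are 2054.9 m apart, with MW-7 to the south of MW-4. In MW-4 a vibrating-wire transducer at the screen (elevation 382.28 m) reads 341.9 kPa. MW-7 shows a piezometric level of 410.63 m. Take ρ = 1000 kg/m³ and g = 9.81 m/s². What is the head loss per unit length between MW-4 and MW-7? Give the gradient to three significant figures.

Pressure head at MW-4: ψ = P/(ρg) = 341.9×1000 / (1000 × 9.81) = 34.85 m.
Total head at MW-4: h = z + ψ = 382.28 + 34.85 = 417.13 m.
Total head at MW-7: h = 410.63 m (water level in the piezometer is the total head).
Head difference: h(MW-4) − h(MW-7) = 417.13 − 410.63 = 6.50 m.
Hydraulic gradient: i = |Δh| / L = 6.50 / 2054.9 = 0.00316.

i ≈ 0.00316 m/m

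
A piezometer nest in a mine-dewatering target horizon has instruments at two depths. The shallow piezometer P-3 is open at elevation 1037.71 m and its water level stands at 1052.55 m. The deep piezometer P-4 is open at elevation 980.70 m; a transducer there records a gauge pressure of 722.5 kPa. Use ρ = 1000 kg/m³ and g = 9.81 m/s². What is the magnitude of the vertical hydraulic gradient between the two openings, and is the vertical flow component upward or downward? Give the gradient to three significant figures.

Total head at P-3: h = 1052.55 m (water level in the standpipe).
Pressure head at P-4: ψ = P/(ρg) = 722.5×1000 / (1000 × 9.81) = 73.65 m.
Total head at P-4: h = z + ψ = 980.70 + 73.65 = 1054.35 m.
Δh = h(P-3) − h(P-4) = 1052.55 − 1054.35 = -1.80 m.
Vertical separation Δz = 1037.71 − 980.70 = 57.01 m.
|i_v| = |Δh| / Δz = 1.80 / 57.01 = 0.0316.
Head is higher in the deep piezometer, so vertical flow is upward (discharge condition).

|i_v| ≈ 0.0316; vertical flow is upward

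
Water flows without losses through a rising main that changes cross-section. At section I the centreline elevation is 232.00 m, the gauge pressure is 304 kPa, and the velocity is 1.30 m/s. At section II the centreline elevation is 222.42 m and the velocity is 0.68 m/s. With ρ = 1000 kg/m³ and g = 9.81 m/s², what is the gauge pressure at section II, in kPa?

Pressure head at I: ψ₁ = P₁/(ρg) = 304×1000 / (1000 × 9.81) = 30.99 m.
Velocity heads: v₁²/2g = 1.30²/19.62 = 0.086 m; v₂²/2g = 0.68²/19.62 = 0.024 m.
Total head H = z₁ + ψ₁ + v₁²/2g = 232.00 + 30.99 + 0.086 = 263.08 m.
ψ₂ = H − z₂ − v₂²/2g = 263.08 − 222.42 − 0.024 = 40.64 m.
P₂ = ρgψ₂ = 1000 × 9.81 × 40.64 ≈ 399 kPa.

P₂ ≈ 399 kPa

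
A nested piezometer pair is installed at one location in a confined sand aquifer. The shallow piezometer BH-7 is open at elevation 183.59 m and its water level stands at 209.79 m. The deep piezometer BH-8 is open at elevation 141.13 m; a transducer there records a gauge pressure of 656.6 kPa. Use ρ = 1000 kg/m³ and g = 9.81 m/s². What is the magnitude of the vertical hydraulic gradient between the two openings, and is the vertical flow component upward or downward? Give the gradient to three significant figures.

|i_v| ≈ 0.0407; vertical flow is downward

Total head at BH-7: h = 209.79 m (water level in the standpipe).
Pressure head at BH-8: ψ = P/(ρg) = 656.6×1000 / (1000 × 9.81) = 66.93 m.
Total head at BH-8: h = z + ψ = 141.13 + 66.93 = 208.06 m.
Δh = h(BH-7) − h(BH-8) = 209.79 − 208.06 = 1.73 m.
Vertical separation Δz = 183.59 − 141.13 = 42.46 m.
|i_v| = |Δh| / Δz = 1.73 / 42.46 = 0.0407.
Head is higher in the shallow piezometer, so vertical flow is downward (recharge condition).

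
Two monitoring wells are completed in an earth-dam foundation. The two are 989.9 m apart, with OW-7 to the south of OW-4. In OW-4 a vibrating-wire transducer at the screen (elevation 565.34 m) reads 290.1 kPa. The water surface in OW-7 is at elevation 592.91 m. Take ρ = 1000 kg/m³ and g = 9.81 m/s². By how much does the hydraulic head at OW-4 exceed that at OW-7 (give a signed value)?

Δh ≈ 2.00 m

Pressure head at OW-4: ψ = P/(ρg) = 290.1×1000 / (1000 × 9.81) = 29.57 m.
Total head at OW-4: h = z + ψ = 565.34 + 29.57 = 594.91 m.
Total head at OW-7: h = 592.91 m (water level in the piezometer is the total head).
Head difference: h(OW-4) − h(OW-7) = 594.91 − 592.91 = 2.00 m.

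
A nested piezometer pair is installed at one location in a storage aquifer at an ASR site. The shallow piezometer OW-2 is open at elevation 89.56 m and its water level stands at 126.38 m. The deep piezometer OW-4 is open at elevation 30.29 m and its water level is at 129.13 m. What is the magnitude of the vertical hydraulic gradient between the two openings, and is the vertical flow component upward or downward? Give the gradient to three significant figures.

|i_v| ≈ 0.0464; vertical flow is upward

Total head at OW-2: h = 126.38 m (water level in the standpipe).
Total head at OW-4: h = 129.13 m.
Δh = h(OW-2) − h(OW-4) = 126.38 − 129.13 = -2.75 m.
Vertical separation Δz = 89.56 − 30.29 = 59.27 m.
|i_v| = |Δh| / Δz = 2.75 / 59.27 = 0.0464.
Head is higher in the deep piezometer, so vertical flow is upward (discharge condition).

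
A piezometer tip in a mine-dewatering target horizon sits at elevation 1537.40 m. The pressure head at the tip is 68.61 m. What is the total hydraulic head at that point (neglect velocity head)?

h = z + ψ = 1537.40 + 68.61 = 1606.01 m.

h ≈ 1606.01 m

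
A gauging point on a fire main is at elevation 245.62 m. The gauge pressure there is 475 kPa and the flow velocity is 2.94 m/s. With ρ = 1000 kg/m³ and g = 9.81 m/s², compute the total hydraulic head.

h ≈ 294.48 m

Pressure head ψ = P/(ρg) = 475×1000 / (1000 × 9.81) = 48.42 m.
Velocity head = v²/(2g) = 2.94² / (2 × 9.81) = 0.441 m.
h = z + ψ + v²/(2g) = 245.62 + 48.42 + 0.441 = 294.48 m.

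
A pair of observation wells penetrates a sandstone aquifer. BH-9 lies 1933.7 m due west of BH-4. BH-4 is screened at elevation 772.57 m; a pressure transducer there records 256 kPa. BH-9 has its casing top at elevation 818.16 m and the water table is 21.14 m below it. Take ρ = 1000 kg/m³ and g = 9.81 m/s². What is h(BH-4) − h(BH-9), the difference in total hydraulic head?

Δh ≈ 1.65 m

Pressure head at BH-4: ψ = P/(ρg) = 256×1000 / (1000 × 9.81) = 26.10 m.
Total head at BH-4: h = z + ψ = 772.57 + 26.10 = 798.67 m.
Total head at BH-9: h = 818.16 − 21.14 = 797.02 m.
Head difference: h(BH-4) − h(BH-9) = 798.67 − 797.02 = 1.65 m.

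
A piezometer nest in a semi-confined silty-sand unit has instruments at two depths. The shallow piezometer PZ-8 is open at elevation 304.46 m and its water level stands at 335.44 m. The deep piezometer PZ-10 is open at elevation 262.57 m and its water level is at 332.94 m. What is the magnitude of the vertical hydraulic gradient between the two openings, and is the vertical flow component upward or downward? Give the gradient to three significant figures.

Total head at PZ-8: h = 335.44 m (water level in the standpipe).
Total head at PZ-10: h = 332.94 m.
Δh = h(PZ-8) − h(PZ-10) = 335.44 − 332.94 = 2.50 m.
Vertical separation Δz = 304.46 − 262.57 = 41.89 m.
|i_v| = |Δh| / Δz = 2.50 / 41.89 = 0.0597.
Head is higher in the shallow piezometer, so vertical flow is downward (recharge condition).

|i_v| ≈ 0.0597; vertical flow is downward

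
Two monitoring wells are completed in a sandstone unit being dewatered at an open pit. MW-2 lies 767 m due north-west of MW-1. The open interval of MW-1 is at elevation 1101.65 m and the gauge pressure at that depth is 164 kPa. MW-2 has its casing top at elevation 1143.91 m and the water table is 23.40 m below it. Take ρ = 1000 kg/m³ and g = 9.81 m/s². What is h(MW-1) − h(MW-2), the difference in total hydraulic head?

Pressure head at MW-1: ψ = P/(ρg) = 164×1000 / (1000 × 9.81) = 16.72 m.
Total head at MW-1: h = z + ψ = 1101.65 + 16.72 = 1118.37 m.
Total head at MW-2: h = 1143.91 − 23.40 = 1120.51 m.
Head difference: h(MW-1) − h(MW-2) = 1118.37 − 1120.51 = -2.14 m.

Δh ≈ -2.14 m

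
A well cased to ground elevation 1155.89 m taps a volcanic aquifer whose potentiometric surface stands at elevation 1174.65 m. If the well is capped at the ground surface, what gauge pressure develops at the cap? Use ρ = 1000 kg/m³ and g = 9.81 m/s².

P ≈ 184 kPa

Head above the cap: Δh = 1174.65 − 1155.89 = 18.76 m.
P = ρgΔh = 1000 × 9.81 × 18.76 = 184036 Pa ≈ 184 kPa.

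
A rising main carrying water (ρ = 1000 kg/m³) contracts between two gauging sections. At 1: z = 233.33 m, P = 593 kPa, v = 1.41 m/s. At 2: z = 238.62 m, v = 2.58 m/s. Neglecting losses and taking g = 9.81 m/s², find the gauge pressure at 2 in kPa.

P₂ ≈ 539 kPa

Pressure head at 1: ψ₁ = P₁/(ρg) = 593×1000 / (1000 × 9.81) = 60.45 m.
Velocity heads: v₁²/2g = 1.41²/19.62 = 0.101 m; v₂²/2g = 2.58²/19.62 = 0.339 m.
Total head H = z₁ + ψ₁ + v₁²/2g = 233.33 + 60.45 + 0.101 = 293.88 m.
ψ₂ = H − z₂ − v₂²/2g = 293.88 − 238.62 − 0.339 = 54.92 m.
P₂ = ρgψ₂ = 1000 × 9.81 × 54.92 ≈ 539 kPa.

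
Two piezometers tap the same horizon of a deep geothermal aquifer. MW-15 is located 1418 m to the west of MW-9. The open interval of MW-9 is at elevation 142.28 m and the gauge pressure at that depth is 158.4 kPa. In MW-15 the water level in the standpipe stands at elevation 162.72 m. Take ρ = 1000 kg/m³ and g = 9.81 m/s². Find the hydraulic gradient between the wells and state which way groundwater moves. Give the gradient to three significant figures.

Pressure head at MW-9: ψ = P/(ρg) = 158.4×1000 / (1000 × 9.81) = 16.15 m.
Total head at MW-9: h = z + ψ = 142.28 + 16.15 = 158.43 m.
Total head at MW-15: h = 162.72 m (water level in the piezometer is the total head).
Head difference: h(MW-9) − h(MW-15) = 158.43 − 162.72 = -4.29 m.
Hydraulic gradient: i = |Δh| / L = 4.29 / 1418 = 0.00303.
Flow is from higher to lower head: from MW-15 toward MW-9, i.e. toward the east.

i ≈ 0.00303; groundwater flows toward the east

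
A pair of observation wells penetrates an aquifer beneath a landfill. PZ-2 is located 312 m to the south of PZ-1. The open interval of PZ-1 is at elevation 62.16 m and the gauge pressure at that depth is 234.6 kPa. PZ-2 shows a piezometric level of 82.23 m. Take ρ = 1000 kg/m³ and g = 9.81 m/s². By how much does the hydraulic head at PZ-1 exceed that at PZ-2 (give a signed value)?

Pressure head at PZ-1: ψ = P/(ρg) = 234.6×1000 / (1000 × 9.81) = 23.91 m.
Total head at PZ-1: h = z + ψ = 62.16 + 23.91 = 86.07 m.
Total head at PZ-2: h = 82.23 m (water level in the piezometer is the total head).
Head difference: h(PZ-1) − h(PZ-2) = 86.07 − 82.23 = 3.84 m.

Δh ≈ 3.84 m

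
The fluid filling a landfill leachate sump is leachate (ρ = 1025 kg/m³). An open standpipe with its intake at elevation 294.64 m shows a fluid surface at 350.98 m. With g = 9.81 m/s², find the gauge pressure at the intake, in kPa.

Pressure head ψ = h − z = 350.98 − 294.64 = 56.34 m.
P = ρgψ = 1025 × 9.81 × 56.34 = 566513 Pa ≈ 567 kPa.

P ≈ 567 kPa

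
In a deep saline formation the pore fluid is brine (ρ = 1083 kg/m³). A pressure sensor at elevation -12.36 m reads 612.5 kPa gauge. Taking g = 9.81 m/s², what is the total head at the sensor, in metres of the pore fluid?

ψ = P/(ρg) = 612.5×1000 / (1083 × 9.81) = 57.65 m.
h = z + ψ = -12.36 + 57.65 = 45.29 m.

h ≈ 45.29 m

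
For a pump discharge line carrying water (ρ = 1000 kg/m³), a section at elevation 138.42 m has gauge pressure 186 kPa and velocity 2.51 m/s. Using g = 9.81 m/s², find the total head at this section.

h ≈ 157.70 m

Pressure head ψ = P/(ρg) = 186×1000 / (1000 × 9.81) = 18.96 m.
Velocity head = v²/(2g) = 2.51² / (2 × 9.81) = 0.321 m.
h = z + ψ + v²/(2g) = 138.42 + 18.96 + 0.321 = 157.70 m.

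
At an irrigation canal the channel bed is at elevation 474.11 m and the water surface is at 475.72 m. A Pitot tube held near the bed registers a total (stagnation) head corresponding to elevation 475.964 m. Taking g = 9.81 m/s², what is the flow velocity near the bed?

v ≈ 2.19 m/s

Near the bed, under hydrostatic conditions, the piezometric head (z + ψ) equals the free-surface elevation, 475.72 m.
Velocity head = total − piezometric = 475.964 − 475.72 = 0.244 m.
v = √(2g·h_v) = √(2 × 9.81 × 0.244) = 2.19 m/s.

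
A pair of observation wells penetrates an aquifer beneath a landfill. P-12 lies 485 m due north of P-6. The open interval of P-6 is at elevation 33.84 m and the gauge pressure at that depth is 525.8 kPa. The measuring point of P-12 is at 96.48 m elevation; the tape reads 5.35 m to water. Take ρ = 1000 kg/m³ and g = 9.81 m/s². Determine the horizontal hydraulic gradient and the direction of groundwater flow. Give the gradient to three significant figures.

Pressure head at P-6: ψ = P/(ρg) = 525.8×1000 / (1000 × 9.81) = 53.60 m.
Total head at P-6: h = z + ψ = 33.84 + 53.60 = 87.44 m.
Total head at P-12: h = 96.48 − 5.35 = 91.13 m.
Head difference: h(P-6) − h(P-12) = 87.44 − 91.13 = -3.69 m.
Hydraulic gradient: i = |Δh| / L = 3.69 / 485 = 0.00761.
Flow is from higher to lower head: from P-12 toward P-6, i.e. toward the south.

i ≈ 0.00761; groundwater flows toward the south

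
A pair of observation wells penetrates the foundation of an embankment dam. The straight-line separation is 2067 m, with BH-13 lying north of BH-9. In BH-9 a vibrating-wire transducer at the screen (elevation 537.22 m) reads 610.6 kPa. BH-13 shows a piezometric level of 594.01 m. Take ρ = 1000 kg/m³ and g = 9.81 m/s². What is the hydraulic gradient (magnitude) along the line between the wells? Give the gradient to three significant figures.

i ≈ 0.00264

Pressure head at BH-9: ψ = P/(ρg) = 610.6×1000 / (1000 × 9.81) = 62.24 m.
Total head at BH-9: h = z + ψ = 537.22 + 62.24 = 599.46 m.
Total head at BH-13: h = 594.01 m (water level in the piezometer is the total head).
Head difference: h(BH-9) − h(BH-13) = 599.46 − 594.01 = 5.45 m.
Hydraulic gradient: i = |Δh| / L = 5.45 / 2067 = 0.00264.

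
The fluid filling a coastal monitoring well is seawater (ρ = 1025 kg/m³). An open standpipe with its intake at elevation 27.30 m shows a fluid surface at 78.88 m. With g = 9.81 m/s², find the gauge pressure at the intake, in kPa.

Pressure head ψ = h − z = 78.88 − 27.30 = 51.58 m.
P = ρgψ = 1025 × 9.81 × 51.58 = 518650 Pa ≈ 519 kPa.

P ≈ 519 kPa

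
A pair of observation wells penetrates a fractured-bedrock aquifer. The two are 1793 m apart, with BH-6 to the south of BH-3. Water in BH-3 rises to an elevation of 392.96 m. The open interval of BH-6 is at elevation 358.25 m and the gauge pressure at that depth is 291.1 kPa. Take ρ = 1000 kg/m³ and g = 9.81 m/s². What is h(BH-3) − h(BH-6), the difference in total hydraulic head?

Δh ≈ 5.04 m

Total head at BH-3: h = 392.96 m (water level in the piezometer is the total head).
Pressure head at BH-6: ψ = P/(ρg) = 291.1×1000 / (1000 × 9.81) = 29.67 m.
Total head at BH-6: h = z + ψ = 358.25 + 29.67 = 387.92 m.
Head difference: h(BH-3) − h(BH-6) = 392.96 − 387.92 = 5.04 m.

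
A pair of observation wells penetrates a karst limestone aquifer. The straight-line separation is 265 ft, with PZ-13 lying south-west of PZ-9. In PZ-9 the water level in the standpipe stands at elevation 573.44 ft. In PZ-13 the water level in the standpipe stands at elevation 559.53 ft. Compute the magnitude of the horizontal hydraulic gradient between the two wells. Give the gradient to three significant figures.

i ≈ 0.0525

Total head at PZ-9: h = 573.44 ft (water level in the piezometer is the total head).
Total head at PZ-13: h = 559.53 ft (water level in the piezometer is the total head).
Head difference: h(PZ-9) − h(PZ-13) = 573.44 − 559.53 = 13.91 ft.
Hydraulic gradient: i = |Δh| / L = 13.91 / 265 = 0.0525.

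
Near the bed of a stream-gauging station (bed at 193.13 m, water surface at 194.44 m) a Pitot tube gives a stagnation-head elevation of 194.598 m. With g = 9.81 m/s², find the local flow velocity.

Near the bed, under hydrostatic conditions, the piezometric head (z + ψ) equals the free-surface elevation, 194.44 m.
Velocity head = total − piezometric = 194.598 − 194.44 = 0.158 m.
v = √(2g·h_v) = √(2 × 9.81 × 0.158) = 1.76 m/s.

v ≈ 1.76 m/s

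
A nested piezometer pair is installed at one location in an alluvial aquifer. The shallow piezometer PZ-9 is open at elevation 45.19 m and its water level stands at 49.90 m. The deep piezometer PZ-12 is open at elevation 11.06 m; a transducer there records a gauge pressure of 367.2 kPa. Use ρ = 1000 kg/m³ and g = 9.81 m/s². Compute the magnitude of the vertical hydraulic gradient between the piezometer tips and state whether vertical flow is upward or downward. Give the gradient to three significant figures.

|i_v| ≈ 0.0413; vertical flow is downward

Total head at PZ-9: h = 49.90 m (water level in the standpipe).
Pressure head at PZ-12: ψ = P/(ρg) = 367.2×1000 / (1000 × 9.81) = 37.43 m.
Total head at PZ-12: h = z + ψ = 11.06 + 37.43 = 48.49 m.
Δh = h(PZ-9) − h(PZ-12) = 49.90 − 48.49 = 1.41 m.
Vertical separation Δz = 45.19 − 11.06 = 34.13 m.
|i_v| = |Δh| / Δz = 1.41 / 34.13 = 0.0413.
Head is higher in the shallow piezometer, so vertical flow is downward (recharge condition).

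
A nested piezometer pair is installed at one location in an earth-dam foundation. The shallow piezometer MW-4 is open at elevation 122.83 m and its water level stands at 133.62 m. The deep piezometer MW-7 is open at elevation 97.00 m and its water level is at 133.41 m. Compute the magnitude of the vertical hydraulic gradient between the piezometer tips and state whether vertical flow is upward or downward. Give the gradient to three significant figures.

|i_v| ≈ 0.00813; vertical flow is downward

Total head at MW-4: h = 133.62 m (water level in the standpipe).
Total head at MW-7: h = 133.41 m.
Δh = h(MW-4) − h(MW-7) = 133.62 − 133.41 = 0.21 m.
Vertical separation Δz = 122.83 − 97.00 = 25.83 m.
|i_v| = |Δh| / Δz = 0.21 / 25.83 = 0.00813.
Head is higher in the shallow piezometer, so vertical flow is downward (recharge condition).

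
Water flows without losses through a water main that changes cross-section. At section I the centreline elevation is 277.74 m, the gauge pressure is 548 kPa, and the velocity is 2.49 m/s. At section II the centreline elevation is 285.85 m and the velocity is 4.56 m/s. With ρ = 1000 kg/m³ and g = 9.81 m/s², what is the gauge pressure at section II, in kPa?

Pressure head at I: ψ₁ = P₁/(ρg) = 548×1000 / (1000 × 9.81) = 55.86 m.
Velocity heads: v₁²/2g = 2.49²/19.62 = 0.316 m; v₂²/2g = 4.56²/19.62 = 1.060 m.
Total head H = z₁ + ψ₁ + v₁²/2g = 277.74 + 55.86 + 0.316 = 333.92 m.
ψ₂ = H − z₂ − v₂²/2g = 333.92 − 285.85 − 1.060 = 47.01 m.
P₂ = ρgψ₂ = 1000 × 9.81 × 47.01 ≈ 461 kPa.

P₂ ≈ 461 kPa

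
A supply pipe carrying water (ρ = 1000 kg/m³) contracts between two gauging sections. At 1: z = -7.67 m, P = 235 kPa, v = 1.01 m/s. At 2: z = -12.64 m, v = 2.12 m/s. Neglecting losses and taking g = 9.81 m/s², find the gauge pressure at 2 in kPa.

P₂ ≈ 282 kPa

Pressure head at 1: ψ₁ = P₁/(ρg) = 235×1000 / (1000 × 9.81) = 23.96 m.
Velocity heads: v₁²/2g = 1.01²/19.62 = 0.052 m; v₂²/2g = 2.12²/19.62 = 0.229 m.
Total head H = z₁ + ψ₁ + v₁²/2g = -7.67 + 23.96 + 0.052 = 16.34 m.
ψ₂ = H − z₂ − v₂²/2g = 16.34 − (-12.64) − 0.229 = 28.75 m.
P₂ = ρgψ₂ = 1000 × 9.81 × 28.75 ≈ 282 kPa.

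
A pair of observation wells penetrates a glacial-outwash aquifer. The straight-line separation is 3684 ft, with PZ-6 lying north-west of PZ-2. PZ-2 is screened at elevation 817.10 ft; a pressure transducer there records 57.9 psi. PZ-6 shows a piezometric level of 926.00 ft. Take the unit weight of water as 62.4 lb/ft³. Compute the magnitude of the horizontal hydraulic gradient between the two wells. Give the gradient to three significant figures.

Pressure head at PZ-2: ψ = 144·P/γ = 144 × 57.9 / 62.4 = 133.62 ft.
Total head at PZ-2: h = z + ψ = 817.10 + 133.62 = 950.72 ft.
Total head at PZ-6: h = 926.00 ft (water level in the piezometer is the total head).
Head difference: h(PZ-2) − h(PZ-6) = 950.72 − 926.00 = 24.72 ft.
Hydraulic gradient: i = |Δh| / L = 24.72 / 3684 = 0.00671.

i ≈ 0.00671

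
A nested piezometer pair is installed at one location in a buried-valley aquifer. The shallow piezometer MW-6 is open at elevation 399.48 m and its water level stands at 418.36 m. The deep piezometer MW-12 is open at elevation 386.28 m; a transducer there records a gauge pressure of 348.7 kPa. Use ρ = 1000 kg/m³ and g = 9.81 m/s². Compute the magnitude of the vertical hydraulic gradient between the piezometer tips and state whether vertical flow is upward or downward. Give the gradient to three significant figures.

Total head at MW-6: h = 418.36 m (water level in the standpipe).
Pressure head at MW-12: ψ = P/(ρg) = 348.7×1000 / (1000 × 9.81) = 35.55 m.
Total head at MW-12: h = z + ψ = 386.28 + 35.55 = 421.83 m.
Δh = h(MW-6) − h(MW-12) = 418.36 − 421.83 = -3.47 m.
Vertical separation Δz = 399.48 − 386.28 = 13.20 m.
|i_v| = |Δh| / Δz = 3.47 / 13.20 = 0.263.
Head is higher in the deep piezometer, so vertical flow is upward (discharge condition).

|i_v| ≈ 0.263; vertical flow is upward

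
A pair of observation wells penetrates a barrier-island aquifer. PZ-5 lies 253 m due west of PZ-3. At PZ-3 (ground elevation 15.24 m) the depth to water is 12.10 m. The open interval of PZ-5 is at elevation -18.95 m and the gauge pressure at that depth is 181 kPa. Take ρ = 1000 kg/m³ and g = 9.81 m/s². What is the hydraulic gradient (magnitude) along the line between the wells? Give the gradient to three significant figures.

i ≈ 0.0144

Total head at PZ-3: h = 15.24 − 12.10 = 3.14 m.
Pressure head at PZ-5: ψ = P/(ρg) = 181×1000 / (1000 × 9.81) = 18.45 m.
Total head at PZ-5: h = z + ψ = -18.95 + 18.45 = -0.50 m.
Head difference: h(PZ-3) − h(PZ-5) = 3.14 − (-0.50) = 3.64 m.
Hydraulic gradient: i = |Δh| / L = 3.64 / 253 = 0.0144.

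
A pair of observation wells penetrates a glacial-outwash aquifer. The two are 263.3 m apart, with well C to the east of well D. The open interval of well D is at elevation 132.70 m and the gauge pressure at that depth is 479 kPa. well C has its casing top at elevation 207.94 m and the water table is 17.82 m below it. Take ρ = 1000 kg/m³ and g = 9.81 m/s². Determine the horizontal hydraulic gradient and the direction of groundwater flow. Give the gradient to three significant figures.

i ≈ 0.0326; groundwater flows toward the west

Pressure head at well D: ψ = P/(ρg) = 479×1000 / (1000 × 9.81) = 48.83 m.
Total head at well D: h = z + ψ = 132.70 + 48.83 = 181.53 m.
Total head at well C: h = 207.94 − 17.82 = 190.12 m.
Head difference: h(well D) − h(well C) = 181.53 − 190.12 = -8.59 m.
Hydraulic gradient: i = |Δh| / L = 8.59 / 263.3 = 0.0326.
Flow is from higher to lower head: from well C toward well D, i.e. toward the west.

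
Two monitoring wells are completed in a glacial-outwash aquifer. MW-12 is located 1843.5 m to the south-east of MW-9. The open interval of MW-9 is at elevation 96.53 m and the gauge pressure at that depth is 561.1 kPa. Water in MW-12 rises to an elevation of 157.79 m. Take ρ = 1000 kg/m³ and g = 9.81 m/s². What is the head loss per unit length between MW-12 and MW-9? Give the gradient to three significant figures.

i ≈ 0.00220 m/m

Pressure head at MW-9: ψ = P/(ρg) = 561.1×1000 / (1000 × 9.81) = 57.20 m.
Total head at MW-9: h = z + ψ = 96.53 + 57.20 = 153.73 m.
Total head at MW-12: h = 157.79 m (water level in the piezometer is the total head).
Head difference: h(MW-9) − h(MW-12) = 153.73 − 157.79 = -4.06 m.
Hydraulic gradient: i = |Δh| / L = 4.06 / 1843.5 = 0.00220.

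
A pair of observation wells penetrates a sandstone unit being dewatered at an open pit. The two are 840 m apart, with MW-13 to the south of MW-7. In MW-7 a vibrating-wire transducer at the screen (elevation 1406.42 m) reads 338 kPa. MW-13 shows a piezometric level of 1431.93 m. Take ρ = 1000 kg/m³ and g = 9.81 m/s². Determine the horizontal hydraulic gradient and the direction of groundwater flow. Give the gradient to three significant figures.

Pressure head at MW-7: ψ = P/(ρg) = 338×1000 / (1000 × 9.81) = 34.45 m.
Total head at MW-7: h = z + ψ = 1406.42 + 34.45 = 1440.87 m.
Total head at MW-13: h = 1431.93 m (water level in the piezometer is the total head).
Head difference: h(MW-7) − h(MW-13) = 1440.87 − 1431.93 = 8.94 m.
Hydraulic gradient: i = |Δh| / L = 8.94 / 840 = 0.0106.
Flow is from higher to lower head: from MW-7 toward MW-13, i.e. toward the south.

i ≈ 0.0106; groundwater flows toward the south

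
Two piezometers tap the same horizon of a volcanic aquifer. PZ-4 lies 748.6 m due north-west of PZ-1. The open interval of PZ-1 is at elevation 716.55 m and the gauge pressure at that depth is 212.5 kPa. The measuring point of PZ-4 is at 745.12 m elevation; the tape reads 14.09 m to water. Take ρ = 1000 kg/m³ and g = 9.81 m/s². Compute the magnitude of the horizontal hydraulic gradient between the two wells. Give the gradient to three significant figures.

Pressure head at PZ-1: ψ = P/(ρg) = 212.5×1000 / (1000 × 9.81) = 21.66 m.
Total head at PZ-1: h = z + ψ = 716.55 + 21.66 = 738.21 m.
Total head at PZ-4: h = 745.12 − 14.09 = 731.03 m.
Head difference: h(PZ-1) − h(PZ-4) = 738.21 − 731.03 = 7.18 m.
Hydraulic gradient: i = |Δh| / L = 7.18 / 748.6 = 0.00959.

i ≈ 0.00959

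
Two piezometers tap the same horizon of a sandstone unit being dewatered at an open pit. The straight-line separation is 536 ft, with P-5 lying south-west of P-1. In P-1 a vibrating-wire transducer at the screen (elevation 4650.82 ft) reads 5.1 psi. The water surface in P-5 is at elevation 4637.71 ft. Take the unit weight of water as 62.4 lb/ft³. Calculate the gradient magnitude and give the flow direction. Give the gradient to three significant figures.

i ≈ 0.0464; groundwater flows toward the south-west

Pressure head at P-1: ψ = 144·P/γ = 144 × 5.1 / 62.4 = 11.77 ft.
Total head at P-1: h = z + ψ = 4650.82 + 11.77 = 4662.59 ft.
Total head at P-5: h = 4637.71 ft (water level in the piezometer is the total head).
Head difference: h(P-1) − h(P-5) = 4662.59 − 4637.71 = 24.88 ft.
Hydraulic gradient: i = |Δh| / L = 24.88 / 536 = 0.0464.
Flow is from higher to lower head: from P-1 toward P-5, i.e. toward the south-west.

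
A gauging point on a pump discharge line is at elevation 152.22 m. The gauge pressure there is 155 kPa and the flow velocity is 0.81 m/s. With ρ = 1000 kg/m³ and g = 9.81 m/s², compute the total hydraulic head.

Pressure head ψ = P/(ρg) = 155×1000 / (1000 × 9.81) = 15.80 m.
Velocity head = v²/(2g) = 0.81² / (2 × 9.81) = 0.033 m.
h = z + ψ + v²/(2g) = 152.22 + 15.80 + 0.033 = 168.05 m.

h ≈ 168.05 m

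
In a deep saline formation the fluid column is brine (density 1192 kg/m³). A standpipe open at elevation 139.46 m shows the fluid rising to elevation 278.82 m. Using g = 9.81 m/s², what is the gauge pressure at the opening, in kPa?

Pressure head ψ = h − z = 278.82 − 139.46 = 139.36 m.
P = ρgψ = 1192 × 9.81 × 139.36 = 1629609 Pa ≈ 1630 kPa.

P ≈ 1630 kPa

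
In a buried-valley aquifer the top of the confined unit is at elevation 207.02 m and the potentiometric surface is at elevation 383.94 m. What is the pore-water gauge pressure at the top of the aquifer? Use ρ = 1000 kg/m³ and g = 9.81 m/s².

Pressure head at the aquifer top: ψ = h − z = 383.94 − 207.02 = 176.92 m.
P = ρgψ = 1000 × 9.81 × 176.92 = 1735585 Pa ≈ 1740 kPa.

P ≈ 1740 kPa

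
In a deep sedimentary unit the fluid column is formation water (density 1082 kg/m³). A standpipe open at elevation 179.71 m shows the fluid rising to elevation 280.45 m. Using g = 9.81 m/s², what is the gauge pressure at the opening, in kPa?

P ≈ 1070 kPa

Pressure head ψ = h − z = 280.45 − 179.71 = 100.74 m.
P = ρgψ = 1082 × 9.81 × 100.74 = 1069297 Pa ≈ 1070 kPa.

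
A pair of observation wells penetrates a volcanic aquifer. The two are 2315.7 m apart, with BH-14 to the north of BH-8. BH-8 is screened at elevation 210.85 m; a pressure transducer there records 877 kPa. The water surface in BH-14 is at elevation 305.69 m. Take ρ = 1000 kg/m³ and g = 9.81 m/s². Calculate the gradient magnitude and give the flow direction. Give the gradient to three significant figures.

Pressure head at BH-8: ψ = P/(ρg) = 877×1000 / (1000 × 9.81) = 89.40 m.
Total head at BH-8: h = z + ψ = 210.85 + 89.40 = 300.25 m.
Total head at BH-14: h = 305.69 m (water level in the piezometer is the total head).
Head difference: h(BH-8) − h(BH-14) = 300.25 − 305.69 = -5.44 m.
Hydraulic gradient: i = |Δh| / L = 5.44 / 2315.7 = 0.00235.
Flow is from higher to lower head: from BH-14 toward BH-8, i.e. toward the south.

i ≈ 0.00235; groundwater flows toward the south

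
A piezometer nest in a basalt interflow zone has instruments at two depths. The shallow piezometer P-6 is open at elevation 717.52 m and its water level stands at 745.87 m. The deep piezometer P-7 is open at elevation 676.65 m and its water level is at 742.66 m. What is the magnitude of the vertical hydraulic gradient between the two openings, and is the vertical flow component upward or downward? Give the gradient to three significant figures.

|i_v| ≈ 0.0785; vertical flow is downward

Total head at P-6: h = 745.87 m (water level in the standpipe).
Total head at P-7: h = 742.66 m.
Δh = h(P-6) − h(P-7) = 745.87 − 742.66 = 3.21 m.
Vertical separation Δz = 717.52 − 676.65 = 40.87 m.
|i_v| = |Δh| / Δz = 3.21 / 40.87 = 0.0785.
Head is higher in the shallow piezometer, so vertical flow is downward (recharge condition).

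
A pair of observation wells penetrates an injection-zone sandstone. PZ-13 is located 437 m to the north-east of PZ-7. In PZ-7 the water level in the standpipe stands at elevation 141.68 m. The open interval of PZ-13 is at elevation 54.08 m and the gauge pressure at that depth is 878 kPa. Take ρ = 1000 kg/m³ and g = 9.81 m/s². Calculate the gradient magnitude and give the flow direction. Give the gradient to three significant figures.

i ≈ 0.00435; groundwater flows toward the south-west

Total head at PZ-7: h = 141.68 m (water level in the piezometer is the total head).
Pressure head at PZ-13: ψ = P/(ρg) = 878×1000 / (1000 × 9.81) = 89.50 m.
Total head at PZ-13: h = z + ψ = 54.08 + 89.50 = 143.58 m.
Head difference: h(PZ-7) − h(PZ-13) = 141.68 − 143.58 = -1.90 m.
Hydraulic gradient: i = |Δh| / L = 1.90 / 437 = 0.00435.
Flow is from higher to lower head: from PZ-13 toward PZ-7, i.e. toward the south-west.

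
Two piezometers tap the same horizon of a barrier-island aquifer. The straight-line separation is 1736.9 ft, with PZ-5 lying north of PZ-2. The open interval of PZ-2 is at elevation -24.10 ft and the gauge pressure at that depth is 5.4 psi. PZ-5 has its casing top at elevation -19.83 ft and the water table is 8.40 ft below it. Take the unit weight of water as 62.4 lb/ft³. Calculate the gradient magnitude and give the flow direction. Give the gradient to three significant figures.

Pressure head at PZ-2: ψ = 144·P/γ = 144 × 5.4 / 62.4 = 12.46 ft.
Total head at PZ-2: h = z + ψ = -24.10 + 12.46 = -11.64 ft.
Total head at PZ-5: h = -19.83 − 8.40 = -28.23 ft.
Head difference: h(PZ-2) − h(PZ-5) = -11.64 − (-28.23) = 16.59 ft.
Hydraulic gradient: i = |Δh| / L = 16.59 / 1736.9 = 0.00955.
Flow is from higher to lower head: from PZ-2 toward PZ-5, i.e. toward the north.

i ≈ 0.00955; groundwater flows toward the north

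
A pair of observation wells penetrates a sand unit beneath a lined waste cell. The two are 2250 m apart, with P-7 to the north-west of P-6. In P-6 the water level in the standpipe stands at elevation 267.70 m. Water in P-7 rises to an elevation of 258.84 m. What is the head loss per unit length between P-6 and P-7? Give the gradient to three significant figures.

Total head at P-6: h = 267.70 m (water level in the piezometer is the total head).
Total head at P-7: h = 258.84 m (water level in the piezometer is the total head).
Head difference: h(P-6) − h(P-7) = 267.70 − 258.84 = 8.86 m.
Hydraulic gradient: i = |Δh| / L = 8.86 / 2250 = 0.00394.

i ≈ 0.00394 m/m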